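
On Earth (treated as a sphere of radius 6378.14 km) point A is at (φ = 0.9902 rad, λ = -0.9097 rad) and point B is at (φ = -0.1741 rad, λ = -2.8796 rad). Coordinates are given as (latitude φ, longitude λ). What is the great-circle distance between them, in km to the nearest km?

In radians: φ₁ = 0.9902, φ₂ = -0.1741, Δλ = -112.867° = -1.9699 rad.
cos c = sin φ₁ sin φ₂ + cos φ₁ cos φ₂ cos Δλ = (0.8361)(-0.1732) + (0.5485)(0.9849)(-0.3886) = -0.35477,
so c = arccos(-0.35477) = 1.93346 rad.
Distance = R·c = 6378.14 × 1.9335 ≈ 12332 km.

12332 km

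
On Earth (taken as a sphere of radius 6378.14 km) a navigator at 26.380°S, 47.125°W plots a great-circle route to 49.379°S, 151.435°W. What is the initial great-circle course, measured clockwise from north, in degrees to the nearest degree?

220°

Δλ = -104.310° = -1.8206 rad.
y = sin Δλ · cos φ₂ = (-0.9690)(0.6511) = -0.6309
x = cos φ₁ sin φ₂ − sin φ₁ cos φ₂ cos Δλ = (0.8959)(-0.7590) − (-0.4443)(0.6511)(-0.2472) = -0.7515
θ = atan2(y, x) = -139.99°; adding 360° gives 220°.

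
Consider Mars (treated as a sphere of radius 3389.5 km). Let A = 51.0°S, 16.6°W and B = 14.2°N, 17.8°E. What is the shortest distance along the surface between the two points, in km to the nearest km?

With latitudes φ₁ = -51.000°, φ₂ = 14.200° and longitude difference Δλ = 34.400°:
cos c = sin φ₁ sin φ₂ + cos φ₁ cos φ₂ cos Δλ = (-0.7771)(0.2453) + (0.6293)(0.9694)(0.8251) = 0.31276,
so c = arccos(0.31276) = 1.25270 rad.
Distance = R·c = 3389.5 × 1.2527 ≈ 4246 km.

4246 km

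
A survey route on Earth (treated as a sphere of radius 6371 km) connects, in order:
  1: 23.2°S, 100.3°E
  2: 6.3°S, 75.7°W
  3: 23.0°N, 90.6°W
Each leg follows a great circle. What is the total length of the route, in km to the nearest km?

20345 km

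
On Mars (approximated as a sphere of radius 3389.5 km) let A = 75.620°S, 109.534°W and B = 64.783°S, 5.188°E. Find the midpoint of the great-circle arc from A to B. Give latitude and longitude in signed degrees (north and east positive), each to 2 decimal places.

-78.14°, -29.81°

Central angle δ = 0.5879 rad. Interpolating on the sphere with fraction f = 0.5:
P = [sin((1−f)δ)·A + sin(fδ)·B] / sin δ = 0.5224·A + 0.5224·B in Cartesian coordinates,
giving P = (0.1783, -0.1021, -0.9787), i.e. latitude -78.14°, longitude -29.81°.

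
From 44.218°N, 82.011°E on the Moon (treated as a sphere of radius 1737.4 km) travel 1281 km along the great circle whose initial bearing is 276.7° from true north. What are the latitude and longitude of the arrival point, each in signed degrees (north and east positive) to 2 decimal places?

34.92°, 27.49°

Angular distance δ = d/R = 1281/1737.4 = 0.73731 rad; initial bearing θ = 4.8293 rad.
sin φ₂ = sin φ₁ cos δ + cos φ₁ sin δ cos θ = (0.6974)(0.7403) + (0.7167)(0.6723)(0.1167) = 0.5725, so φ₂ = 34.92°.
Δλ = atan2(sin θ sin δ cos φ₁, cos δ − sin φ₁ sin φ₂) = atan2(-0.4785, 0.3410) = -54.524°.
λ₂ = 82.011° − 54.524° = 27.49°.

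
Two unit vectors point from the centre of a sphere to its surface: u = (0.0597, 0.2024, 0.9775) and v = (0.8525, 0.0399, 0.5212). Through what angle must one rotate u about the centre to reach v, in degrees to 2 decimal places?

55.36°

u·v = 0.5684; |u| = 1.0000, |v| = 1.0000.
cos θ = (u·v)/(|u||v|) = 0.5684, so θ = 55.36°.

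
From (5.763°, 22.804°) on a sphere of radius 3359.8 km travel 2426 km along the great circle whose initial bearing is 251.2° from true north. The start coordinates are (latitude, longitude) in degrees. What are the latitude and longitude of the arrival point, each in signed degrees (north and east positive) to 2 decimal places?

-7.85°, -16.36°

Angular distance δ = d/R = 2426/3359.8 = 0.72207 rad; initial bearing θ = 4.3843 rad.
sin φ₂ = sin φ₁ cos δ + cos φ₁ sin δ cos θ = (0.1004)(0.7504) + (0.9949)(0.6609)(-0.3223) = -0.1366, so φ₂ = -7.85°.
Δλ = atan2(sin θ sin δ cos φ₁, cos δ − sin φ₁ sin φ₂) = atan2(-0.6225, 0.7642) = -39.168°.
λ₂ = 22.804° − 39.168° = -16.36°.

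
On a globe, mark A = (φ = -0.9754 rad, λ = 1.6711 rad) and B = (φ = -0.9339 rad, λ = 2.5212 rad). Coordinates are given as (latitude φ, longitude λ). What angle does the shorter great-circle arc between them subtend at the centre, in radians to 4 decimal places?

0.4828 rad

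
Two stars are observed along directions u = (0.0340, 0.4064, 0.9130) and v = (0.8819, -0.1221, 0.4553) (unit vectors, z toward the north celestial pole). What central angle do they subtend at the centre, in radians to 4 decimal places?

1.1635 rad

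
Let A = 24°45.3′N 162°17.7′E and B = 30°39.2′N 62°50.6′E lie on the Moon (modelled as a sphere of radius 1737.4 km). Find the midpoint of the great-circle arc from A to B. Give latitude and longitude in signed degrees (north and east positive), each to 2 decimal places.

The central angle between A and B is δ = 1.4855 rad.
With f = 0.5, the slerp weights are sin((1−f)δ)/sin δ = 0.6788 and sin(fδ)/sin δ = 0.6788.
Weighted sum of the unit vectors: (0.6788)·(-0.8651,0.2762,0.4187) + (0.6788)·(0.3926,0.7654,0.5098) = (-0.3207, 0.7070, 0.6303).
Converting back: φ = atan2(z, √(x²+y²)) = 39.07°, λ = atan2(y, x) = 114.40°.

39.07°, 114.40°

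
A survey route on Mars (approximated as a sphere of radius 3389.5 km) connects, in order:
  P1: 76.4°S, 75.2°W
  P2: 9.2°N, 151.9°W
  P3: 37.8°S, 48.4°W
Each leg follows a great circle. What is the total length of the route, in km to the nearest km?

11957 km

Leg P1→P2: central angle 1.6730 rad, distance 5670.5 km.
Leg P2→P3: central angle 1.8547 rad, distance 6286.4 km.
Total: 5670.5 + 6286.4 ≈ 11957 km.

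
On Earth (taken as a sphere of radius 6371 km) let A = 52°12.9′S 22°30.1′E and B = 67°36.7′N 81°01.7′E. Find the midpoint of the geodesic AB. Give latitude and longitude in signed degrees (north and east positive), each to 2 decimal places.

8.73°, 44.32°

The central angle between A and B is δ = 2.2255 rad.
With f = 0.5, the slerp weights are sin((1−f)δ)/sin δ = 1.1307 and sin(fδ)/sin δ = 1.1307.
Weighted sum of the unit vectors: (1.1307)·(0.5661,0.2345,-0.7903) + (1.1307)·(0.0594,0.3762,0.9246) = (0.7072, 0.6905, 0.1519).
Converting back: φ = atan2(z, √(x²+y²)) = 8.73°, λ = atan2(y, x) = 44.32°.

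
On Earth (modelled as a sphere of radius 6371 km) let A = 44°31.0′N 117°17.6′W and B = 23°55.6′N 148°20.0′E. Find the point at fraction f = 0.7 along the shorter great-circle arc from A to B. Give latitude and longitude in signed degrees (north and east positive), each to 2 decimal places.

The central angle between A and B is δ = 1.3339 rad.
With f = 0.7, the slerp weights are sin((1−f)δ)/sin δ = 0.4008 and sin(fδ)/sin δ = 0.8269.
Weighted sum of the unit vectors: (0.4008)·(-0.3270,-0.6337,0.7011) + (0.8269)·(-0.7780,0.4799,0.4056) = (-0.7744, 0.1429, 0.6164).
Converting back: φ = atan2(z, √(x²+y²)) = 38.05°, λ = atan2(y, x) = 169.55°.

38.05°, 169.55°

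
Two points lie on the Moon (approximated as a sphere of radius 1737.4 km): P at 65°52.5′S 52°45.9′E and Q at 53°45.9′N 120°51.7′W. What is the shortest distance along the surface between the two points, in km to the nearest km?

5079 km

Let φ₁ = -1.1497 rad, φ₂ = 0.9384 rad, and Δλ = -3.0304 rad.
Haversine: a = sin²(Δφ/2) + cos φ₁ cos φ₂ sin²(Δλ/2) = 0.7473 + (0.4087)(0.5911)(0.9969) = 0.98813.
Central angle c = 2·arcsin(√a) = 2.92323 rad.
Distance = R·c = 1737.4 × 2.9232 ≈ 5079 km.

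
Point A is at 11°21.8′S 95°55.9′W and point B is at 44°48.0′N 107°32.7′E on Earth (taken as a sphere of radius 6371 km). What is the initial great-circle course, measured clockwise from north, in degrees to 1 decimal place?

333.3°

Δλ = -156.523° = -2.7318 rad.
y = sin Δλ · cos φ₂ = (-0.3984)(0.7096) = -0.2827
x = cos φ₁ sin φ₂ − sin φ₁ cos φ₂ cos Δλ = (0.9804)(0.7046) − (-0.1970)(0.7096)(-0.9172) = 0.5626
θ = atan2(y, x) = -26.68°; adding 360° gives 333.3°.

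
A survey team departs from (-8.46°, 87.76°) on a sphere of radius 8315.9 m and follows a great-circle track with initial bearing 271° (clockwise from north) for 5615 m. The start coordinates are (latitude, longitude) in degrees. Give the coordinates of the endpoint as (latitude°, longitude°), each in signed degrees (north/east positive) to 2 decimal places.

-5.97°, 48.83°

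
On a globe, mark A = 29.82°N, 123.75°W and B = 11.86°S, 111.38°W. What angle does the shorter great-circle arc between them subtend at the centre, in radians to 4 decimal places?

0.7566 rad

Let φ₁ = 0.5205 rad, φ₂ = -0.2070 rad, and Δλ = 0.2159 rad.
cos c = sin φ₁ sin φ₂ + cos φ₁ cos φ₂ cos Δλ = (0.4973)(-0.2055) + (0.8676)(0.9787)(0.9768) = 0.72716,
so c = arccos(0.72716) = 0.75662 rad.
So the angular separation is 0.7566 rad.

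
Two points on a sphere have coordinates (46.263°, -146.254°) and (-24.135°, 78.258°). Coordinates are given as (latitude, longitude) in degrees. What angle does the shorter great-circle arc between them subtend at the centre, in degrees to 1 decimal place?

138.2°

In radians: φ₁ = 0.8074, φ₂ = -0.4212, Δλ = -135.488° = -2.3647 rad.
cos c = sin φ₁ sin φ₂ + cos φ₁ cos φ₂ cos Δλ = (0.7225)(-0.4089) + (0.6913)(0.9126)(-0.7131) = -0.74534,
so c = arccos(-0.74534) = 2.41184 rad.
So the angular separation is 138.2°.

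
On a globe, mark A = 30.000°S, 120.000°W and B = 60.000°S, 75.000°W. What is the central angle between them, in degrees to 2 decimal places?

42.34°

Let φ₁ = -0.5236 rad, φ₂ = -1.0472 rad, and Δλ = 0.7854 rad.
Haversine: a = sin²(Δφ/2) + cos φ₁ cos φ₂ sin²(Δλ/2) = 0.0670 + (0.8660)(0.5000)(0.1464) = 0.13040.
Central angle c = 2·arcsin(√a) = 0.73892 rad.
So the angular separation is 42.34°.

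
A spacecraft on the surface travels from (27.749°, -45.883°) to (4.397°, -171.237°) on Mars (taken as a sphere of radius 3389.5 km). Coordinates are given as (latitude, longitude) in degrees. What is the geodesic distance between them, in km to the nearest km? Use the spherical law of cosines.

7001 km

Let φ₁ = 0.4843 rad, φ₂ = 0.0767 rad, and Δλ = -2.1878 rad.
cos c = sin φ₁ sin φ₂ + cos φ₁ cos φ₂ cos Δλ = (0.4656)(0.0767) + (0.8850)(0.9971)(-0.5786) = -0.47488,
so c = arccos(-0.47488) = 2.06562 rad.
Distance = R·c = 3389.5 × 2.0656 ≈ 7001 km.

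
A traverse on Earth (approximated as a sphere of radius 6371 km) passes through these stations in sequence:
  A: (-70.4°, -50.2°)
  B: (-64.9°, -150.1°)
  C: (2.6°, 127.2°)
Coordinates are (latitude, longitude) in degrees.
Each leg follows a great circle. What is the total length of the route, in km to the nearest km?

13711 km

Leg A→B: central angle 0.5941 rad, distance 3785.2 km.
Leg B→C: central angle 1.5580 rad, distance 9926.2 km.
Total: 3785.2 + 9926.2 ≈ 13711 km.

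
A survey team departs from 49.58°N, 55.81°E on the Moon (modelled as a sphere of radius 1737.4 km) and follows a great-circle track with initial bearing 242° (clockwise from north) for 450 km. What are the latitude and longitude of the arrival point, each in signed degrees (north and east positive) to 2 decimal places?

41.14°, 38.33°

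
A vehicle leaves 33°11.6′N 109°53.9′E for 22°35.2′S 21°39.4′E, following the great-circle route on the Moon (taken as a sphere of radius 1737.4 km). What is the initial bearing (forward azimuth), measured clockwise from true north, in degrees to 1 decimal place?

249.9°

Δλ = -88.242° = -1.5401 rad.
y = sin Δλ · cos φ₂ = (-0.9995)(0.9233) = -0.9229
x = cos φ₁ sin φ₂ − sin φ₁ cos φ₂ cos Δλ = (0.8368)(-0.3841) − (0.5475)(0.9233)(0.0307) = -0.3369
θ = atan2(y, x) = -110.06°; adding 360° gives 249.9°.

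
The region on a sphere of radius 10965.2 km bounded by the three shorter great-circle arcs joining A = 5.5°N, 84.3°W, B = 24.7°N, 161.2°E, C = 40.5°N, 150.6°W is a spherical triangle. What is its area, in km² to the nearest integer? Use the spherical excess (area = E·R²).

Side lengths (central angles): a = 0.7498, b = 1.1956, c = 1.9124 rad; semiperimeter s = 1.9289.
By l'Huilier's theorem, tan(E/4) = √[tan(s/2) tan((s−a)/2) tan((s−b)/2) tan((s−c)/2)], giving spherical excess E = 0.2208 rad.
Area = E·R² = 0.2208 × (10965.2)² ≈ 26546654 km².

26546654 km²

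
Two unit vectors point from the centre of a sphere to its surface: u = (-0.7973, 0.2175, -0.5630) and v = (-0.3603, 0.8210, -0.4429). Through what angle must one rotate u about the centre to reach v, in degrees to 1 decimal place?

44.3°

u·v = 0.7152; |u| = 1.0000, |v| = 1.0000.
cos θ = (u·v)/(|u||v|) = 0.7152, so θ = 44.3°.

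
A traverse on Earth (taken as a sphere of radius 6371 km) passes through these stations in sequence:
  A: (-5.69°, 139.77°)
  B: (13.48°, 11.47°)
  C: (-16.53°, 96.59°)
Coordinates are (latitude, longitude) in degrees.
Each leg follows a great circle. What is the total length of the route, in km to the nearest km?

24216 km

Leg A→B: central angle 2.2432 rad, distance 14291.3 km.
Leg B→C: central angle 1.5578 rad, distance 9924.8 km.
Total: 14291.3 + 9924.8 ≈ 24216 km.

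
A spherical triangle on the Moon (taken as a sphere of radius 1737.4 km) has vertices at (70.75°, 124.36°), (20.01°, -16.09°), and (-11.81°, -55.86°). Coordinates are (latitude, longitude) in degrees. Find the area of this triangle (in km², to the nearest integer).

2440271 km²

Side lengths (central angles): a = 0.8803, b = 2.1129, c = 1.4865 rad; semiperimeter s = 2.2399.
By l'Huilier's theorem, tan(E/4) = √[tan(s/2) tan((s−a)/2) tan((s−b)/2) tan((s−c)/2)], giving spherical excess E = 0.8084 rad.
Area = E·R² = 0.8084 × (1737.4)² ≈ 2440271 km².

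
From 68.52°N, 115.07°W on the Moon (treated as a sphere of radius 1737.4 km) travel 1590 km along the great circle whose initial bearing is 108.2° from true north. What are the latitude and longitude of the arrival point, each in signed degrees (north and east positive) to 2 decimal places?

Angular distance δ = d/R = 1590/1737.4 = 0.91516 rad; initial bearing θ = 1.8884 rad.
sin φ₂ = sin φ₁ cos δ + cos φ₁ sin δ cos θ = (0.9305)(0.6097) + (0.3662)(0.7927)(-0.3123) = 0.4767, so φ₂ = 28.47°.
Δλ = atan2(sin θ sin δ cos φ₁, cos δ − sin φ₁ sin φ₂) = atan2(0.2757, 0.1661) = 58.934°.
λ₂ = -115.070° + 58.934° = -56.14°.

28.47°, -56.14°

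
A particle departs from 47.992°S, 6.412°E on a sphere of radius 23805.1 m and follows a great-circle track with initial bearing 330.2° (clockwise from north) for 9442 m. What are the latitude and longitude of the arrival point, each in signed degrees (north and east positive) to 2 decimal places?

Angular distance δ = d/R = 9442/23805.1 = 0.39664 rad; initial bearing θ = 5.7631 rad.
sin φ₂ = sin φ₁ cos δ + cos φ₁ sin δ cos θ = (-0.7431)(0.9224) + (0.6692)(0.3863)(0.8678) = -0.4610, so φ₂ = -27.45°.
Δλ = atan2(sin θ sin δ cos φ₁, cos δ − sin φ₁ sin φ₂) = atan2(-0.1285, 0.5798) = -12.495°.
λ₂ = 6.412° − 12.495° = -6.08°.

-27.45°, -6.08°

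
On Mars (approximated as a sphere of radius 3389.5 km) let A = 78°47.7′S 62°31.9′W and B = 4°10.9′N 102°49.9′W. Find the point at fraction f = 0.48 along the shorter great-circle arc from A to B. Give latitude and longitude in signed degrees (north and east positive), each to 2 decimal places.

The central angle between A and B is δ = 1.4944 rad.
With f = 0.48, the slerp weights are sin((1−f)δ)/sin δ = 0.7033 and sin(fδ)/sin δ = 0.6593.
Weighted sum of the unit vectors: (0.7033)·(0.0896,-0.1724,-0.9809) + (0.6593)·(-0.2215,-0.9724,0.0729) = (-0.0830, -0.7624, -0.6418).
Converting back: φ = atan2(z, √(x²+y²)) = -39.93°, λ = atan2(y, x) = -96.21°.

-39.93°, -96.21°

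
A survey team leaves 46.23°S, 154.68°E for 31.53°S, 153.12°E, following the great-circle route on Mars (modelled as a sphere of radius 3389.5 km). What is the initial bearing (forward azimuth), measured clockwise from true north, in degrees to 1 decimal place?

354.8°

With φ₁ = -0.8069, φ₂ = -0.5503, Δλ = -0.0272 rad, the forward-azimuth formula gives
θ = atan2( sin Δλ cos φ₂ , cos φ₁ sin φ₂ − sin φ₁ cos φ₂ cos Δλ ) = atan2(-0.0232, 0.2535) = -5.23°.
Adding 360° brings this into [0°, 360°): 354.8°.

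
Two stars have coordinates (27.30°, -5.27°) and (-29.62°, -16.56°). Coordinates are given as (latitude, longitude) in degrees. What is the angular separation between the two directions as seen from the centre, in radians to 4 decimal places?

1.0112 rad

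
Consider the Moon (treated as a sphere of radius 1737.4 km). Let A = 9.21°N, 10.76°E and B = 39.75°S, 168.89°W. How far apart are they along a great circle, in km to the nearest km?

4532 km

In radians: φ₁ = 0.1607, φ₂ = -0.6938, Δλ = -179.650° = -3.1355 rad.
cos c = sin φ₁ sin φ₂ + cos φ₁ cos φ₂ cos Δλ = (0.1601)(-0.6394) + (0.9871)(0.7688)(-1.0000) = -0.86126,
so c = arccos(-0.86126) = 2.60854 rad.
Distance = R·c = 1737.4 × 2.6085 ≈ 4532 km.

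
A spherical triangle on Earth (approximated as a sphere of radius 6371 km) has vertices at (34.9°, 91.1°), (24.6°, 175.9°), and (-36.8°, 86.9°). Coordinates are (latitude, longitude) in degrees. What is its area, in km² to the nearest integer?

Side lengths (central angles): a = 1.8097, b = 1.2533, c = 1.2601 rad; semiperimeter s = 2.1615.
By l'Huilier's theorem, tan(E/4) = √[tan(s/2) tan((s−a)/2) tan((s−b)/2) tan((s−c)/2)], giving spherical excess E = 1.0941 rad.
Area = E·R² = 1.0941 × (6371)² ≈ 44410102 km².

44410102 km²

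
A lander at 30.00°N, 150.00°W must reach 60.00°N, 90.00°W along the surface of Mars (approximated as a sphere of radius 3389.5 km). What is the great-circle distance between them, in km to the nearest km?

In radians: φ₁ = 0.5236, φ₂ = 1.0472, Δλ = 60.000° = 1.0472 rad.
Haversine: a = sin²(Δφ/2) + cos φ₁ cos φ₂ sin²(Δλ/2) = 0.0670 + (0.8660)(0.5000)(0.2500) = 0.17524.
Central angle c = 2·arcsin(√a) = 0.86384 rad.
Distance = R·c = 3389.5 × 0.8638 ≈ 2928 km.

2928 km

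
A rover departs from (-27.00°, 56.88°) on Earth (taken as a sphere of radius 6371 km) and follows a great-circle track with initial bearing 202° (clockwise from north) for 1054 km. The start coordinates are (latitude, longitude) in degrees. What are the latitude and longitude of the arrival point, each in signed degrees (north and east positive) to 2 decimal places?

Angular distance δ = d/R = 1054/6371 = 0.16544 rad; initial bearing θ = 3.5256 rad.
sin φ₂ = sin φ₁ cos δ + cos φ₁ sin δ cos θ = (-0.4540)(0.9863) + (0.8910)(0.1647)(-0.9272) = -0.5838, so φ₂ = -35.72°.
Δλ = atan2(sin θ sin δ cos φ₁, cos δ − sin φ₁ sin φ₂) = atan2(-0.0550, 0.7213) = -4.358°.
λ₂ = 56.880° − 4.358° = 52.52°.

-35.72°, 52.52°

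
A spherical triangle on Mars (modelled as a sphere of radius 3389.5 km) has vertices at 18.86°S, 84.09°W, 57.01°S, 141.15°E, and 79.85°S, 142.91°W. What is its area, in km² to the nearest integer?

Side lengths (central angles): a = 0.5568, b = 1.1543, c = 1.6626 rad; semiperimeter s = 1.6869.
By l'Huilier's theorem, tan(E/4) = √[tan(s/2) tan((s−a)/2) tan((s−b)/2) tan((s−c)/2)], giving spherical excess E = 0.1940 rad.
Area = E·R² = 0.1940 × (3389.5)² ≈ 2229084 km².

2229084 km²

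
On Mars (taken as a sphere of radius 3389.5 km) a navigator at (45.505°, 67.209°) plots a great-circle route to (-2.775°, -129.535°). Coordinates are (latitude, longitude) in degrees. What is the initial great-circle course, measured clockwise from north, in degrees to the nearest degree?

Δλ = 163.256° = 2.8494 rad.
y = sin Δλ · cos φ₂ = (0.2881)(0.9988) = 0.2878
x = cos φ₁ sin φ₂ − sin φ₁ cos φ₂ cos Δλ = (0.7008)(-0.0484) − (0.7133)(0.9988)(-0.9576) = 0.6483
θ = atan2(y, x) = 23.93°, so the bearing is 24°.

24°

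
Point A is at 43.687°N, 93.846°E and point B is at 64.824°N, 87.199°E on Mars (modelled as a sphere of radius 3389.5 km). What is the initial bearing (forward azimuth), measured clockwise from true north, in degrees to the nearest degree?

With φ₁ = 0.7625, φ₂ = 1.1314, Δλ = -0.1160 rad, the forward-azimuth formula gives
θ = atan2( sin Δλ cos φ₂ , cos φ₁ sin φ₂ − sin φ₁ cos φ₂ cos Δλ ) = atan2(-0.0492, 0.3626) = -7.73°.
Adding 360° brings this into [0°, 360°): 352°.

352°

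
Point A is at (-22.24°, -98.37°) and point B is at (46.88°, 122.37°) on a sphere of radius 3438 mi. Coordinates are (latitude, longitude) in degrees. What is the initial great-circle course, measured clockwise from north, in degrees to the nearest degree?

317°

Δλ = -139.260° = -2.4305 rad.
y = sin Δλ · cos φ₂ = (-0.6526)(0.6835) = -0.4461
x = cos φ₁ sin φ₂ − sin φ₁ cos φ₂ cos Δλ = (0.9256)(0.7299) − (-0.3785)(0.6835)(-0.7577) = 0.4796
θ = atan2(y, x) = -42.93°; adding 360° gives 317°.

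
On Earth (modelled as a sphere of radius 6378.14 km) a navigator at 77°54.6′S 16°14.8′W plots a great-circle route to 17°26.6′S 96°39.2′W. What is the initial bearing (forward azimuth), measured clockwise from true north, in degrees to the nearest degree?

Δλ = -80.407° = -1.4034 rad.
y = sin Δλ · cos φ₂ = (-0.9860)(0.9540) = -0.9407
x = cos φ₁ sin φ₂ − sin φ₁ cos φ₂ cos Δλ = (0.2094)(-0.2998) − (-0.9778)(0.9540)(0.1667) = 0.0927
θ = atan2(y, x) = -84.37°; adding 360° gives 276°.

276°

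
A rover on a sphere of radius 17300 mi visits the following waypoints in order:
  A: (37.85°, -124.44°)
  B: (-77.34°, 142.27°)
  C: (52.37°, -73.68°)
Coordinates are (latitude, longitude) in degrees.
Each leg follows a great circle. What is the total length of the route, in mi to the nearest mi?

Leg A→B: central angle 2.2251 rad, distance 38494.3 mi.
Leg B→C: central angle 2.6489 rad, distance 45825.2 mi.
Total: 38494.3 + 45825.2 ≈ 84320 mi.

84320 mi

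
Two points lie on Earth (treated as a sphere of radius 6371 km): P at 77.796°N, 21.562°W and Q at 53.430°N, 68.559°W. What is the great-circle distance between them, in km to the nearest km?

Let φ₁ = 1.3578 rad, φ₂ = 0.9325 rad, and Δλ = -0.8203 rad.
cos c = sin φ₁ sin φ₂ + cos φ₁ cos φ₂ cos Δλ = (0.9774)(0.8031) + (0.2114)(0.5958)(0.6820) = 0.87088,
so c = arccos(0.87088) = 0.51380 rad.
Distance = R·c = 6371 × 0.5138 ≈ 3273 km.

3273 km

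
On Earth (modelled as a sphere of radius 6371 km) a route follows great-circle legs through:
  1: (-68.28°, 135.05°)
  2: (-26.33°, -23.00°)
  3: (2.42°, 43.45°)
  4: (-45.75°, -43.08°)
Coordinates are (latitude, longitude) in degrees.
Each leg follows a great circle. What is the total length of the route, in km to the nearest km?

27076 km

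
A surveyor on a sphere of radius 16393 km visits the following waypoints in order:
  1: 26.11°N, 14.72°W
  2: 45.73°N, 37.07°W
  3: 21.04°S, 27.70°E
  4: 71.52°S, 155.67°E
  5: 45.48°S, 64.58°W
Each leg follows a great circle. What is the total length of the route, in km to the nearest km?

Leg 1→2: central angle 0.4627 rad, distance 7584.9 km.
Leg 2→3: central angle 1.5502 rad, distance 25411.9 km.
Leg 3→4: central angle 1.4116 rad, distance 23140.9 km.
Leg 4→5: central angle 1.0395 rad, distance 17041.3 km.
Total: 7584.9 + 25411.9 + 23140.9 + 17041.3 ≈ 73179 km.

73179 km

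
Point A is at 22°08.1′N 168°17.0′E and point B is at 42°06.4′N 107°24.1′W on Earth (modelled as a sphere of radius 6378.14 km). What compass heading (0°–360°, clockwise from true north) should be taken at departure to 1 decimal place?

51.2°

With φ₁ = 0.3863, φ₂ = 0.7349, Δλ = 1.4716 rad, the forward-azimuth formula gives
θ = atan2( sin Δλ cos φ₂ , cos φ₁ sin φ₂ − sin φ₁ cos φ₂ cos Δλ ) = atan2(0.7382, 0.5934) = 51.21°.
So the initial bearing is 51.2°.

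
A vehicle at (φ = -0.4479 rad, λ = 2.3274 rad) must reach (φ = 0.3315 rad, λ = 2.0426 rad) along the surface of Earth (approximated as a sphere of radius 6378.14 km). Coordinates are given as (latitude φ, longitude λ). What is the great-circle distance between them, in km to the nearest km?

In radians: φ₁ = -0.4479, φ₂ = 0.3315, Δλ = -16.318° = -0.2848 rad.
cos c = sin φ₁ sin φ₂ + cos φ₁ cos φ₂ cos Δλ = (-0.4331)(0.3255) + (0.9014)(0.9456)(0.9597) = 0.67700,
so c = arccos(0.67700) = 0.82711 rad.
Distance = R·c = 6378.14 × 0.8271 ≈ 5275 km.

5275 km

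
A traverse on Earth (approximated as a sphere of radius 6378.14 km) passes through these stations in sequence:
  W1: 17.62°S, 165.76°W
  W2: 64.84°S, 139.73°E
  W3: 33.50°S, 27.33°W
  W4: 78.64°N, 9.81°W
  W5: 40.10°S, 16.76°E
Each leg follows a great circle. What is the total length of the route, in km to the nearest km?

41514 km

Leg W1→W2: central angle 1.0365 rad, distance 6611.0 km.
Leg W2→W3: central angle 1.4161 rad, distance 9032.3 km.
Leg W3→W4: central angle 1.9655 rad, distance 12535.9 km.
Leg W4→W5: central angle 2.0906 rad, distance 13334.4 km.
Total: 6611.0 + 9032.3 + 12535.9 + 13334.4 ≈ 41514 km.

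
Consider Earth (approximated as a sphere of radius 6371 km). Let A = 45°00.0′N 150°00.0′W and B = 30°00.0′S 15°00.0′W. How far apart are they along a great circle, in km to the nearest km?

15775 km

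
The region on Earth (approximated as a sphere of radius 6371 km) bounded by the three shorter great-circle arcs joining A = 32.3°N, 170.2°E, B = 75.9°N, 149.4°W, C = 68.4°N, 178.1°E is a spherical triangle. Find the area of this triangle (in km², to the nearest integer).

Side lengths (central angles): a = 0.2130, b = 0.6351, c = 0.8297 rad; semiperimeter s = 0.8389.
By l'Huilier's theorem, tan(E/4) = √[tan(s/2) tan((s−a)/2) tan((s−b)/2) tan((s−c)/2)], giving spherical excess E = 0.0329 rad.
Area = E·R² = 0.0329 × (6371)² ≈ 1334925 km².

1334925 km²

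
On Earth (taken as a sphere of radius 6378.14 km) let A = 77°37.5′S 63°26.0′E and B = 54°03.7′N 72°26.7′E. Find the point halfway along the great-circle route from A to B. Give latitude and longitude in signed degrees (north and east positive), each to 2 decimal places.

-11.81°, 70.04°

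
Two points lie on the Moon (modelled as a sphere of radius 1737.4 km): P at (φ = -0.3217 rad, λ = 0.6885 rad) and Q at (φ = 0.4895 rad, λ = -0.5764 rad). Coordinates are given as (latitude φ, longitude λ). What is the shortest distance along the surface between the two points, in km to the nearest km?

With latitudes φ₁ = -18.432°, φ₂ = 28.046° and longitude difference Δλ = -72.473°:
cos c = sin φ₁ sin φ₂ + cos φ₁ cos φ₂ cos Δλ = (-0.3162)(0.4702) + (0.9487)(0.8826)(0.3011) = 0.10349,
so c = arccos(0.10349) = 1.46712 rad.
Distance = R·c = 1737.4 × 1.4671 ≈ 2549 km.

2549 km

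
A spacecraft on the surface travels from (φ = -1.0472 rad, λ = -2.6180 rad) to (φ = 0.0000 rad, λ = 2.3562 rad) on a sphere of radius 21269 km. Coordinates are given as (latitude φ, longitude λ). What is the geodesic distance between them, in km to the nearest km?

Let φ₁ = -1.0472 rad, φ₂ = 0.0000 rad, and Δλ = -1.3090 rad.
cos c = sin φ₁ sin φ₂ + cos φ₁ cos φ₂ cos Δλ = (-0.8660)(0.0000) + (0.5000)(1.0000)(0.2588) = 0.12941,
so c = arccos(0.12941) = 1.44102 rad.
Distance = R·c = 21269 × 1.4410 ≈ 30649 km.

30649 km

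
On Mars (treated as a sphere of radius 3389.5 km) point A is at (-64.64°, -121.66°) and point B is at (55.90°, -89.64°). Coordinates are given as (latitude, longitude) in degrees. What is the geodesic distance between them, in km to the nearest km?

With latitudes φ₁ = -64.640°, φ₂ = 55.900° and longitude difference Δλ = 32.020°:
cos c = sin φ₁ sin φ₂ + cos φ₁ cos φ₂ cos Δλ = (-0.9036)(0.8281) + (0.4283)(0.5606)(0.8479) = -0.54467,
so c = arccos(-0.54467) = 2.14679 rad.
Distance = R·c = 3389.5 × 2.1468 ≈ 7277 km.

7277 km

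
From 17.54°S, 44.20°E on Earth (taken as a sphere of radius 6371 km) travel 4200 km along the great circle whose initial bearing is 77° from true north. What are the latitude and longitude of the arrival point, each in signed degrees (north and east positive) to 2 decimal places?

Angular distance δ = d/R = 4200/6371 = 0.65924 rad; initial bearing θ = 1.3439 rad.
sin φ₂ = sin φ₁ cos δ + cos φ₁ sin δ cos θ = (-0.3014)(0.7905) + (0.9535)(0.6125)(0.2250) = -0.1068, so φ₂ = -6.13°.
Δλ = atan2(sin θ sin δ cos φ₁, cos δ − sin φ₁ sin φ₂) = atan2(0.5691, 0.7583) = 36.888°.
λ₂ = 44.200° + 36.888° = 81.09°.

-6.13°, 81.09°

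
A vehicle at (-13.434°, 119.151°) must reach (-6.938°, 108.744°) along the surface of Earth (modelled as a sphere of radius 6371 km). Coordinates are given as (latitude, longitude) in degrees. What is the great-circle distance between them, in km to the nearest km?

Let φ₁ = -0.2345 rad, φ₂ = -0.1211 rad, and Δλ = -0.1816 rad.
Haversine: a = sin²(Δφ/2) + cos φ₁ cos φ₂ sin²(Δλ/2) = 0.0032 + (0.9726)(0.9927)(0.0082) = 0.01115.
Central angle c = 2·arcsin(√a) = 0.21160 rad.
Distance = R·c = 6371 × 0.2116 ≈ 1348 km.

1348 km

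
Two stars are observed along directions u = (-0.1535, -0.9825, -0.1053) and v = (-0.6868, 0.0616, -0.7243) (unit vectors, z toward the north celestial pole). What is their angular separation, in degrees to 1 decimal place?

u·v = 0.1212; |u| = 1.0000, |v| = 1.0000.
cos θ = (u·v)/(|u||v|) = 0.1212, so θ = 83.0°.

83.0°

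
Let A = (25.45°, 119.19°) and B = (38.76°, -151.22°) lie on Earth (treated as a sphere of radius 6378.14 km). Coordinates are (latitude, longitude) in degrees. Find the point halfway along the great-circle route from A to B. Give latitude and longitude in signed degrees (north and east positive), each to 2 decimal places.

41.41°, 159.83°

The central angle between A and B is δ = 1.2932 rad.
With f = 0.5, the slerp weights are sin((1−f)δ)/sin δ = 0.6265 and sin(fδ)/sin δ = 0.6265.
Weighted sum of the unit vectors: (0.6265)·(-0.4404,0.7883,0.4297) + (0.6265)·(-0.6835,-0.3754,0.6261) = (-0.7040, 0.2586, 0.6614).
Converting back: φ = atan2(z, √(x²+y²)) = 41.41°, λ = atan2(y, x) = 159.83°.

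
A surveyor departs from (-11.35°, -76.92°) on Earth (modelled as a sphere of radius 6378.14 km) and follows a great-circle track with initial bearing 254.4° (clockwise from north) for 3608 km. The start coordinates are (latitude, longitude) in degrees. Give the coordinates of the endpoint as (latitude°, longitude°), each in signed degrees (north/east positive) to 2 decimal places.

Angular distance δ = d/R = 3608/6378.14 = 0.56568 rad; initial bearing θ = 4.4401 rad.
sin φ₂ = sin φ₁ cos δ + cos φ₁ sin δ cos θ = (-0.1968)(0.8442) + (0.9804)(0.5360)(-0.2689) = -0.3075, so φ₂ = -17.91°.
Δλ = atan2(sin θ sin δ cos φ₁, cos δ − sin φ₁ sin φ₂) = atan2(-0.5062, 0.7837) = -32.856°.
λ₂ = -76.920° − 32.856° = -109.78°.

-17.91°, -109.78°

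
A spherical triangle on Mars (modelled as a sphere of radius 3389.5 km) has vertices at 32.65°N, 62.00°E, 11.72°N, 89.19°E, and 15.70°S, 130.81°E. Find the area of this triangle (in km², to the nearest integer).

Side lengths (central angles): a = 0.8636, b = 1.4233, c = 0.5681 rad; semiperimeter s = 1.4275.
By l'Huilier's theorem, tan(E/4) = √[tan(s/2) tan((s−a)/2) tan((s−b)/2) tan((s−c)/2)], giving spherical excess E = 0.0623 rad.
Area = E·R² = 0.0623 × (3389.5)² ≈ 716305 km².

716305 km²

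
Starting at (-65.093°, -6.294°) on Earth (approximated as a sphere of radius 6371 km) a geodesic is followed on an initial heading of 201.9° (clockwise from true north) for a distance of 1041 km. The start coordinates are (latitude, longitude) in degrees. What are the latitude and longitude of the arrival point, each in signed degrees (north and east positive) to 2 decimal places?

Angular distance δ = d/R = 1041/6371 = 0.16340 rad; initial bearing θ = 3.5238 rad.
sin φ₂ = sin φ₁ cos δ + cos φ₁ sin δ cos θ = (-0.9070)(0.9867) + (0.4211)(0.1627)(-0.9278) = -0.9585, so φ₂ = -73.43°.
Δλ = atan2(sin θ sin δ cos φ₁, cos δ − sin φ₁ sin φ₂) = atan2(-0.0256, 0.1173) = -12.284°.
λ₂ = -6.294° − 12.284° = -18.58°.

-73.43°, -18.58°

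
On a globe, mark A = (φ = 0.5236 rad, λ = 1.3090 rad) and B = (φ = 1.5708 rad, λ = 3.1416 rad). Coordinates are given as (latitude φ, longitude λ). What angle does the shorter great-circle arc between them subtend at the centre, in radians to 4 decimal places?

Let φ₁ = 0.5236 rad, φ₂ = 1.5708 rad, and Δλ = 1.8326 rad.
cos c = sin φ₁ sin φ₂ + cos φ₁ cos φ₂ cos Δλ = (0.5000)(1.0000) + (0.8660)(-0.0000)(-0.2588) = 0.50000,
so c = arccos(0.50000) = 1.04720 rad.
So the angular separation is 1.0472 rad.

1.0472 rad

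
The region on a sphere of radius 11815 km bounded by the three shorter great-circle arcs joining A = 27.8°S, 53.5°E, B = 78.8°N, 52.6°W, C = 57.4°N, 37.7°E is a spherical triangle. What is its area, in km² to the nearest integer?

12192149 km²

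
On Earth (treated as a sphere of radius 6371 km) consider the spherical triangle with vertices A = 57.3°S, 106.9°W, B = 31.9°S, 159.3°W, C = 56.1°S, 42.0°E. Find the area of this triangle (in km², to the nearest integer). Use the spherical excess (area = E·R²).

Side lengths (central angles): a = 1.5734, b = 1.1147, c = 0.7604 rad; semiperimeter s = 1.7242.
By l'Huilier's theorem, tan(E/4) = √[tan(s/2) tan((s−a)/2) tan((s−b)/2) tan((s−c)/2)], giving spherical excess E = 0.4795 rad.
Area = E·R² = 0.4795 × (6371)² ≈ 19462396 km².

19462396 km²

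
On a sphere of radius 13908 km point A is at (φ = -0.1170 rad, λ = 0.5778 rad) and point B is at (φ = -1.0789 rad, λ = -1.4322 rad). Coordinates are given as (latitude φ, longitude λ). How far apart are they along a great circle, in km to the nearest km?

23192 km

Let φ₁ = -0.1170 rad, φ₂ = -1.0789 rad, and Δλ = -2.0100 rad.
cos c = sin φ₁ sin φ₂ + cos φ₁ cos φ₂ cos Δλ = (-0.1167)(-0.8814) + (0.9932)(0.4723)(-0.4252) = -0.09656,
so c = arccos(-0.09656) = 1.66751 rad.
Distance = R·c = 13908 × 1.6675 ≈ 23192 km.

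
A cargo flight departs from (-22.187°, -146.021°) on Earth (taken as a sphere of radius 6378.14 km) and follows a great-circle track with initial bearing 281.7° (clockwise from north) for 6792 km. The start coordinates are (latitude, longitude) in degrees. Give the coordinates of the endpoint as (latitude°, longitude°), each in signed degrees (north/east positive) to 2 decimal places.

-1.07°, 155.03°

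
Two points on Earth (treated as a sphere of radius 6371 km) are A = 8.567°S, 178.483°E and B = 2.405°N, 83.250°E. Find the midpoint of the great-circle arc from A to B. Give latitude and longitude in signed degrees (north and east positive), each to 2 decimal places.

The central angle between A and B is δ = 1.6673 rad.
With f = 0.5, the slerp weights are sin((1−f)δ)/sin δ = 0.7439 and sin(fδ)/sin δ = 0.7439.
Weighted sum of the unit vectors: (0.7439)·(-0.9885,0.0262,-0.1490) + (0.7439)·(0.1174,0.9922,0.0420) = (-0.6479, 0.7575, -0.0796).
Converting back: φ = atan2(z, √(x²+y²)) = -4.57°, λ = atan2(y, x) = 130.54°.

-4.57°, 130.54°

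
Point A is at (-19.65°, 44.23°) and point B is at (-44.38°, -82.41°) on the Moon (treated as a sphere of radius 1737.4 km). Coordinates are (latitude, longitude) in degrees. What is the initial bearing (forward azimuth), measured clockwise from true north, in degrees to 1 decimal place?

215.6°

Δλ = -126.640° = -2.2103 rad.
y = sin Δλ · cos φ₂ = (-0.8024)(0.7147) = -0.5735
x = cos φ₁ sin φ₂ − sin φ₁ cos φ₂ cos Δλ = (0.9418)(-0.6994) − (-0.3363)(0.7147)(-0.5968) = -0.8021
θ = atan2(y, x) = -144.44°; adding 360° gives 215.6°.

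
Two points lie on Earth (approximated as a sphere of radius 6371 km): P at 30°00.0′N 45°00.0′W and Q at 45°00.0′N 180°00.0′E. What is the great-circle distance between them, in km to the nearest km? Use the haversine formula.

10514 km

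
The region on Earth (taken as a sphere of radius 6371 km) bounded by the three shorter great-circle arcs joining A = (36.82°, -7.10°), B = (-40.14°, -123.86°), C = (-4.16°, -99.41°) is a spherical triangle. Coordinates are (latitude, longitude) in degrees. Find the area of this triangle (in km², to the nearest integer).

22506832 km²

Side lengths (central angles): a = 0.7365, b = 1.6465, c = 2.2941 rad; semiperimeter s = 2.3386.
By l'Huilier's theorem, tan(E/4) = √[tan(s/2) tan((s−a)/2) tan((s−b)/2) tan((s−c)/2)], giving spherical excess E = 0.5545 rad.
Area = E·R² = 0.5545 × (6371)² ≈ 22506832 km².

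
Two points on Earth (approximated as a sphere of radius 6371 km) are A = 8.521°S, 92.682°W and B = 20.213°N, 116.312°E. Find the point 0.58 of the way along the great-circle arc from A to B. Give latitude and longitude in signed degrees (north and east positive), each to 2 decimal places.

24.95°, -175.10°

The central angle between A and B is δ = 2.6119 rad.
With f = 0.58, the slerp weights are sin((1−f)δ)/sin δ = 1.7610 and sin(fδ)/sin δ = 1.9759.
Weighted sum of the unit vectors: (1.7610)·(-0.0463,-0.9879,-0.1482) + (1.9759)·(-0.4160,0.8412,0.3455) = (-0.9034, -0.0775, 0.4218).
Converting back: φ = atan2(z, √(x²+y²)) = 24.95°, λ = atan2(y, x) = -175.10°.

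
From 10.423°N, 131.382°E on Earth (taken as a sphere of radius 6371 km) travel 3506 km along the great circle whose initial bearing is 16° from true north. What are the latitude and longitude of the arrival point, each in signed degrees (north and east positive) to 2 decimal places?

Angular distance δ = d/R = 3506/6371 = 0.55031 rad; initial bearing θ = 0.2793 rad.
sin φ₂ = sin φ₁ cos δ + cos φ₁ sin δ cos θ = (0.1809)(0.8524) + (0.9835)(0.5229)(0.9613) = 0.6486, so φ₂ = 40.44°.
Δλ = atan2(sin θ sin δ cos φ₁, cos δ − sin φ₁ sin φ₂) = atan2(0.1418, 0.7350) = 10.917°.
λ₂ = 131.382° + 10.917° = 142.30°.

40.44°, 142.30°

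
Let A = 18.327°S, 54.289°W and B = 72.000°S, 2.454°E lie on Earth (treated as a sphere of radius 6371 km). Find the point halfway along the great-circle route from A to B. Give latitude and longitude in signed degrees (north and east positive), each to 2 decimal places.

Central angle δ = 1.0929 rad. Interpolating on the sphere with fraction f = 0.5:
P = [sin((1−f)δ)·A + sin(fδ)·B] / sin δ = 0.5852·A + 0.5852·B in Cartesian coordinates,
giving P = (0.5049, -0.4433, -0.7406), i.e. latitude -47.78°, longitude -41.28°.

-47.78°, -41.28°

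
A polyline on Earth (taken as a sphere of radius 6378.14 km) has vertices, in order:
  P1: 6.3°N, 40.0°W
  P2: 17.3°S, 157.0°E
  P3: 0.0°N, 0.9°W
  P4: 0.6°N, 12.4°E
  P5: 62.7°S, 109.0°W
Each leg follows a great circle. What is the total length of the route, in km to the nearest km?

47864 km

Leg P1→P2: central angle 2.7939 rad, distance 17819.9 km.
Leg P2→P3: central angle 2.6565 rad, distance 16943.3 km.
Leg P3→P4: central angle 0.2324 rad, distance 1482.0 km.
Leg P4→P5: central angle 1.8217 rad, distance 11618.9 km.
Total: 17819.9 + 16943.3 + 1482.0 + 11618.9 ≈ 47864 km.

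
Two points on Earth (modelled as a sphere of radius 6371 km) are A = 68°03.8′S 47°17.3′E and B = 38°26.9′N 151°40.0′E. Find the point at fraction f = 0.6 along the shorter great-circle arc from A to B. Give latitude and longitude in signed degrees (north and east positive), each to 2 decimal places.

-9.39°, 129.26°

The central angle between A and B is δ = 2.2776 rad.
With f = 0.6, the slerp weights are sin((1−f)δ)/sin δ = 1.0391 and sin(fδ)/sin δ = 1.2878.
Weighted sum of the unit vectors: (1.0391)·(0.2534,0.2745,-0.9276) + (1.2878)·(-0.6893,0.3717,0.6218) = (-0.6244, 0.7639, -0.1631).
Converting back: φ = atan2(z, √(x²+y²)) = -9.39°, λ = atan2(y, x) = 129.26°.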